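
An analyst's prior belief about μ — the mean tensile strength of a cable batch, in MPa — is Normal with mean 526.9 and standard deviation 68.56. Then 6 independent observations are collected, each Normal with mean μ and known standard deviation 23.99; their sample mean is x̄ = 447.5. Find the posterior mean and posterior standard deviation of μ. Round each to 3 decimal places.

Prior precision 1/τ₀² = 1/68.56² = 0.00021274; data precision n/σ² = 6/23.99² = 0.0104254.
Posterior precision = 0.00021274 + 0.0104254 = 0.0106381, giving posterior SD = 1/√0.0106381 = 9.695.
Posterior mean = (0.00021274·526.9 + 0.0104254·447.5) / 0.0106381 = 449.088.

Posterior mean ≈ 449.088; posterior SD ≈ 9.695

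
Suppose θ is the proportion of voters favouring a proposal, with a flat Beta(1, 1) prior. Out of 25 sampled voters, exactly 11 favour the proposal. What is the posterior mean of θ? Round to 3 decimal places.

Posterior mean ≈ 0.444

Observing 11 successes and 14 failures updates Beta(1, 1) by adding the success and failure counts to the two shape parameters: α = 1+11 = 12, β = 1+14 = 15.
E[θ | data] = 12/(12+15) = 0.444.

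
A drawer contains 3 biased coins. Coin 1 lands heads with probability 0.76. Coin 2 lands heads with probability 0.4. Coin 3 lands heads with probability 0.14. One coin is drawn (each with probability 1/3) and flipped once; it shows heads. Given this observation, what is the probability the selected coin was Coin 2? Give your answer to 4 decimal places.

Posterior probability ≈ 0.3077

Tabulate prior·likelihood by source: [1] prior 0.333333, lik 0.76, product 0.2533; [2] prior 0.333333, lik 0.4, product 0.1333; [3] prior 0.333333, lik 0.14, product 0.04667.
Normalizing constant = 0.43333; the posterior for Coin 2 is its product over the sum, 0.1333/0.43333 = 0.3077.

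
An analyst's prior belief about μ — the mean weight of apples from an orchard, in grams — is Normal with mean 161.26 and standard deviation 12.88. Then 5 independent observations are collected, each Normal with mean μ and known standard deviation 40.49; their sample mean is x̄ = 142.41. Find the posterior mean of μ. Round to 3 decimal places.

With known σ, the Normal prior is conjugate. Weight on the data is w = (n/σ²)/(n/σ² + 1/τ₀²) = 0.00304982/(0.00304982+0.00602793) = 0.33597.
Posterior mean = w·x̄ + (1−w)·μ₀ = 0.33597·142.41 + 0.66403·161.26 = 154.927.

Posterior mean ≈ 154.927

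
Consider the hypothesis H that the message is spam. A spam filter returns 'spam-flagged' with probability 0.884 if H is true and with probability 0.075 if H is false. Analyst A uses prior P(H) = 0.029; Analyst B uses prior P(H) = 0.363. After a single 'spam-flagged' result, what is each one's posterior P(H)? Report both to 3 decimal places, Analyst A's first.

P('+'|H) = 0.884, P('+'|¬H) = 0.075.
Analyst A: numerator 0.884·0.029 = 0.025636; evidence = 0.025636+0.075·0.971 = 0.098461; posterior = 0.260.
Analyst B: numerator 0.884·0.363 = 0.32089; evidence = 0.32089+0.075·0.637 = 0.36867; posterior = 0.870.

Analyst A: 0.260; Analyst B: 0.870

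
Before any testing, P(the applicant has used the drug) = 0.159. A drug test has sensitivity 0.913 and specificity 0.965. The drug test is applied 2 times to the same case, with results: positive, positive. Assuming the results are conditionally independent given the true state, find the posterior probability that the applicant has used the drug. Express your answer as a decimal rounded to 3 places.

With H the event that the applicant has used the drug, the joint likelihood of the observed sequence is P(data|H) = 0.913·0.913 = 0.83357 and P(data|¬H) = 0.035·0.035 = 0.0012250.
Bayes: P(H|data) = 0.159·0.83357 / (0.159·0.83357 + 0.841·0.0012250) = 0.13254/0.13357 = 0.9923.

Posterior P(H) ≈ 0.992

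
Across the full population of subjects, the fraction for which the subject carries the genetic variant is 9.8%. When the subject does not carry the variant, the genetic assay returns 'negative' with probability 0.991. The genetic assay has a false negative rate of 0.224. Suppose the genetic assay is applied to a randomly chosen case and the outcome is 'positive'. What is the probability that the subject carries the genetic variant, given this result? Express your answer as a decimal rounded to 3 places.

P(H | E) ≈ 0.904

Let H be the event that the subject carries the genetic variant. P(H) = 0.098, so P(¬H) = 0.902. With E the 'positive' result, P(E|H) = 0.776 and P(E|¬H) = 0.009.
P(E) = 0.776·0.098 + 0.009·0.902 = 0.076048 + 0.0081180 = 0.084166.
By Bayes' theorem, P(H|E) = 0.076048 / 0.084166 = 0.904.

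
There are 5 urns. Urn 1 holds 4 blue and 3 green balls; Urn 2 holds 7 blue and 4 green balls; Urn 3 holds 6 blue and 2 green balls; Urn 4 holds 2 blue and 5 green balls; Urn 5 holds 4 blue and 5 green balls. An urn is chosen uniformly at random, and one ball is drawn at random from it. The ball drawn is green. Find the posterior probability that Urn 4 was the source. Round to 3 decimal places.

Posterior probability ≈ 0.309

P(green|Urn 1) = 0.4286; P(green|Urn 2) = 0.3636; P(green|Urn 3) = 0.25; P(green|Urn 4) = 0.7143; P(green|Urn 5) = 0.5556.
Prior × likelihood for each source: 0.2·0.4286=0.08571, 0.2·0.3636=0.07273, 0.2·0.25=0.05000, 0.2·0.7143=0.1429, 0.2·0.5556=0.1111. Summing gives P(green) = 0.46241.
P(Urn 4 | green) = 0.1429 / 0.46241 = 0.309.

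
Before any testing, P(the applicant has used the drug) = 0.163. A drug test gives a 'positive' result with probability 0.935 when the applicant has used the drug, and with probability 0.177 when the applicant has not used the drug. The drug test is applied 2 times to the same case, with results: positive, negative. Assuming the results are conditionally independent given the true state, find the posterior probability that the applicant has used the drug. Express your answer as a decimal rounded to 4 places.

Posterior P(H) ≈ 0.0751

With H the event that the applicant has used the drug, the joint likelihood of the observed sequence is P(data|H) = 0.935·0.065 = 0.060775 and P(data|¬H) = 0.177·0.823 = 0.14567.
Bayes: P(H|data) = 0.163·0.060775 / (0.163·0.060775 + 0.837·0.14567) = 0.0099063/0.13183 = 0.0751.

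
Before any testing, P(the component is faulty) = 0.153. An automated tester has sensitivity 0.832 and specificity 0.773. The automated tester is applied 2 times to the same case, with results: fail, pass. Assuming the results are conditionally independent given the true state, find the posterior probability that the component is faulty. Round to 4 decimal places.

Posterior P(H) ≈ 0.1258

Let H be the event that the component is faulty; start with P(H) = 0.153. P('fail'|H) = 0.832, P('fail'|¬H) = 0.227.
Update on result 1 ('fail'): P(H) ← 0.832·0.1530 / (0.832·0.1530 + 0.227·0.8470) = 0.12730/0.31956 = 0.3983.
Update on result 2 ('pass'): P(H) ← 0.168·0.3983 / (0.168·0.3983 + 0.773·0.6017) = 0.066921/0.53200 = 0.1258.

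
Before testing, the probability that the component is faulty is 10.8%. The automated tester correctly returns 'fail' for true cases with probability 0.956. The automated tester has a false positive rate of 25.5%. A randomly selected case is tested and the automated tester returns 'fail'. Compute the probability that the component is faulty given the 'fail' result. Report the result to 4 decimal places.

P(H | E) ≈ 0.3122

Let H be the event that the component is faulty. P(H) = 0.108, so P(¬H) = 0.892. With E the 'fail' result, P(E|H) = 0.956 and P(E|¬H) = 0.255.
P(E) = 0.956·0.108 + 0.255·0.892 = 0.10325 + 0.22746 = 0.33071.
By Bayes' theorem, P(H|E) = 0.10325 / 0.33071 = 0.3122.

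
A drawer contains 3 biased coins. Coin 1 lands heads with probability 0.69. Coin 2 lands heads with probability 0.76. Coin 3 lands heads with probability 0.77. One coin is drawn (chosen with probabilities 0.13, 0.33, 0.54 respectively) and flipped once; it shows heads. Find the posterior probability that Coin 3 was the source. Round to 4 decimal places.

Posterior probability ≈ 0.5498

P(heads|C1) = 0.69; P(heads|C2) = 0.76; P(heads|C3) = 0.77.
Prior × likelihood for each source: 0.13·0.69=0.08970, 0.33·0.76=0.2508, 0.54·0.77=0.4158. Summing gives P(heads) = 0.75630.
P(Coin 3 | heads) = 0.4158 / 0.75630 = 0.5498.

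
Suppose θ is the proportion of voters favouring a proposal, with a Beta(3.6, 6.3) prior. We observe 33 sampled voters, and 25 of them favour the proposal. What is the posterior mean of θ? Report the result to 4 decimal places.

Posterior mean ≈ 0.6667

Observing 25 successes and 8 failures updates Beta(3.6, 6.3) by adding the success and failure counts to the two shape parameters: α = 3.6+25 = 28.6, β = 6.3+8 = 14.3.
Posterior mean = α/(α+β) = 28.6/42.9 = 0.6667.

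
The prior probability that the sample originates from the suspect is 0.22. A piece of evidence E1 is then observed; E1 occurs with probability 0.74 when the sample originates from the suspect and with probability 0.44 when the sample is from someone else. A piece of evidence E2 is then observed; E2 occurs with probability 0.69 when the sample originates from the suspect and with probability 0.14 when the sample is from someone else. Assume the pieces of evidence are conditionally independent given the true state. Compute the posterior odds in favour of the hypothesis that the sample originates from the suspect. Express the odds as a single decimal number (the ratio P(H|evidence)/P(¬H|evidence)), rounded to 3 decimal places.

Posterior odds ≈ 2.338

Prior odds = 0.22/(1−0.22) = 0.28205.
Likelihood ratio for E1 = 0.74/0.44 = 1.6818.
Likelihood ratio for E2 = 0.69/0.14 = 4.9286.
Posterior odds = prior odds × LR₁ × LR₂ = 2.3379.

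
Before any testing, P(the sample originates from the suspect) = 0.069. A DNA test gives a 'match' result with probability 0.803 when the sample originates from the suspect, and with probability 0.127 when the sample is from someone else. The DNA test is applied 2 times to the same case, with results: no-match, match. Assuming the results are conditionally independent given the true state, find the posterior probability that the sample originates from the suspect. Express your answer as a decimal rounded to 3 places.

With H the event that the sample originates from the suspect, the joint likelihood of the observed sequence is P(data|H) = 0.197·0.803 = 0.15819 and P(data|¬H) = 0.873·0.127 = 0.11087.
Bayes: P(H|data) = 0.069·0.15819 / (0.069·0.15819 + 0.931·0.11087) = 0.010915/0.11414 = 0.0956.

Posterior P(H) ≈ 0.096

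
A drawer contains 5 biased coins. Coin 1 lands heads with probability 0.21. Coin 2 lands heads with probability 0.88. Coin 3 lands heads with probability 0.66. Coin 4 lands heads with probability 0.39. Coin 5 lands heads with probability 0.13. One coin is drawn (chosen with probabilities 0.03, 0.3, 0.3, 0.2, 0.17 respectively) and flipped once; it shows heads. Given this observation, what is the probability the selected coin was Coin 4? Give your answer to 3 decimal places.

P(heads|C1) = 0.21; P(heads|C2) = 0.88; P(heads|C3) = 0.66; P(heads|C4) = 0.39; P(heads|C5) = 0.13.
Prior × likelihood for each source: 0.03·0.21=0.006300, 0.3·0.88=0.2640, 0.3·0.66=0.1980, 0.2·0.39=0.07800, 0.17·0.13=0.02210. Summing gives P(heads) = 0.56840.
P(Coin 4 | heads) = 0.07800 / 0.56840 = 0.137.

Posterior probability ≈ 0.137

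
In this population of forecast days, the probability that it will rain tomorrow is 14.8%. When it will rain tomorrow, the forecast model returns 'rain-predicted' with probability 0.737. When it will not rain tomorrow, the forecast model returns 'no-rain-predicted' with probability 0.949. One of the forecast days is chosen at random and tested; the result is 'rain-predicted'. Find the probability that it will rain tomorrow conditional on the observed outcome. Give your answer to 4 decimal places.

P(H | E) ≈ 0.7151

Let H be the event that it will rain tomorrow. P(H) = 0.148, so P(¬H) = 0.852. With E the 'rain-predicted' result, P(E|H) = 0.737 and P(E|¬H) = 0.051.
P(E) = 0.737·0.148 + 0.051·0.852 = 0.10908 + 0.043452 = 0.15253.
By Bayes' theorem, P(H|E) = 0.10908 / 0.15253 = 0.7151.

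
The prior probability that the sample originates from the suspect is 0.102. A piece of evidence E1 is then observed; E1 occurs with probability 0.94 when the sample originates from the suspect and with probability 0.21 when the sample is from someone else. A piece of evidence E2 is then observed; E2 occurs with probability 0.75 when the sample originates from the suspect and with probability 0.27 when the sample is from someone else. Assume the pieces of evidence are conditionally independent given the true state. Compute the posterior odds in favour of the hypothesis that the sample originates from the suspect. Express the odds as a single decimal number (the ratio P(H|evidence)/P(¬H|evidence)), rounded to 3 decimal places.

Prior odds = 0.102/(1−0.102) = 0.11359. In log-odds, ln(0.11359) = -2.1752.
Add log likelihood ratios: ln(4.4762) + ln(2.7778) = 2.5204.
Posterior log-odds = 0.34523, so posterior odds = exp(0.34523) = 1.4123.

Posterior odds ≈ 1.412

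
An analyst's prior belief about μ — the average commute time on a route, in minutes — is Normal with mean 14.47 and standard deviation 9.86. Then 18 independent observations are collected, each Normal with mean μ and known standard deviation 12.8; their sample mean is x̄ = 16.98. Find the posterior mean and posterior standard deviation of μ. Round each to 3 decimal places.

Posterior mean ≈ 16.765; posterior SD ≈ 2.885

Prior precision 1/τ₀² = 1/9.86² = 0.0102860; data precision n/σ² = 18/12.8² = 0.109863.
Posterior precision = 0.0102860 + 0.109863 = 0.120149, giving posterior SD = 1/√0.120149 = 2.885.
Posterior mean = (0.0102860·14.47 + 0.109863·16.98) / 0.120149 = 16.765.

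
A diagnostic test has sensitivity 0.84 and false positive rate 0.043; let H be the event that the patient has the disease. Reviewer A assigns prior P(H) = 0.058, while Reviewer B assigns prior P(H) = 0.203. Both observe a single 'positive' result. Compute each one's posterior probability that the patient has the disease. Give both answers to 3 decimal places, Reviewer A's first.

Reviewer A: 0.546; Reviewer B: 0.833

The likelihood ratio for a 'positive' result is 0.84/0.043 = 19.535.
Reviewer A: prior odds 0.058/0.942 = 0.061571; posterior odds 1.2028; posterior probability 0.546.
Reviewer B: prior odds 0.203/0.797 = 0.25471; posterior odds 4.9756; posterior probability 0.833.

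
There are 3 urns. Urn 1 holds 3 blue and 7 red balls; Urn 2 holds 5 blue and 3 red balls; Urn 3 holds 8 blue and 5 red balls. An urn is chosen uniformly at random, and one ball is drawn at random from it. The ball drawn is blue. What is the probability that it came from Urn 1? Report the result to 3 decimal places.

Tabulate prior·likelihood by source: [1] prior 0.333333, lik 0.3, product 0.1000; [2] prior 0.333333, lik 0.625, product 0.2083; [3] prior 0.333333, lik 0.6154, product 0.2051.
Normalizing constant = 0.51346; the posterior for Urn 1 is its product over the sum, 0.1000/0.51346 = 0.195.

Posterior probability ≈ 0.195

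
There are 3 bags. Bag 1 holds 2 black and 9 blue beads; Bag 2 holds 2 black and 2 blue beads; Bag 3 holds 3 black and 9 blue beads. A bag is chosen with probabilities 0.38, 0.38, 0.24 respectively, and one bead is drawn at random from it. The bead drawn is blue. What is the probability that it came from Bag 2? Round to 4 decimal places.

Posterior probability ≈ 0.2790

P(blue|Bag 1) = 0.8182; P(blue|Bag 2) = 0.5; P(blue|Bag 3) = 0.75.
Prior × likelihood for each source: 0.38·0.8182=0.3109, 0.38·0.5=0.1900, 0.24·0.75=0.1800. Summing gives P(blue) = 0.68091.
P(Bag 2 | blue) = 0.1900 / 0.68091 = 0.2790.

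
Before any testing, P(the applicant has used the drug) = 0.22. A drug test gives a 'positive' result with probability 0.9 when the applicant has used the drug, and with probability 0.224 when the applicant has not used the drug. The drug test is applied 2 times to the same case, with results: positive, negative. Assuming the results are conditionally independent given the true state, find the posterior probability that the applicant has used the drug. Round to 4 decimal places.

With H the event that the applicant has used the drug, the joint likelihood of the observed sequence is P(data|H) = 0.9·0.1 = 0.090000 and P(data|¬H) = 0.224·0.776 = 0.17382.
Bayes: P(H|data) = 0.22·0.090000 / (0.22·0.090000 + 0.78·0.17382) = 0.019800/0.15538 = 0.1274.

Posterior P(H) ≈ 0.1274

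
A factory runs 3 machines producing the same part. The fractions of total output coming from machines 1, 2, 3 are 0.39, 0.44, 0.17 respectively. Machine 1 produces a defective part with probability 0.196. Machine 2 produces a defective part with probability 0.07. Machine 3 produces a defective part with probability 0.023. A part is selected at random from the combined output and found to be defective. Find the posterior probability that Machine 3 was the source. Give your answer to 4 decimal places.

P(defective|M1) = 0.196; P(defective|M2) = 0.07; P(defective|M3) = 0.023.
Prior × likelihood for each source: 0.39·0.196=0.07644, 0.44·0.07=0.03080, 0.17·0.023=0.003910. Summing gives P(defective) = 0.11115.
P(Machine 3 | defective) = 0.003910 / 0.11115 = 0.0352.

Posterior probability ≈ 0.0352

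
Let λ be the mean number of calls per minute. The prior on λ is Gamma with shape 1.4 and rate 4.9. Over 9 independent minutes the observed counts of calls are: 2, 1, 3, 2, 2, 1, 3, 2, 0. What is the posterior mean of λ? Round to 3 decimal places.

Posterior mean ≈ 1.252

Total count ∑xᵢ = 16 over n = 9 minutes.
Gamma is conjugate to the Poisson likelihood: posterior is Gamma(shape = 1.4+16 = 17.4, rate = 4.9+9 = 13.9).
Posterior mean = shape/rate = 17.4/13.9 = 1.252.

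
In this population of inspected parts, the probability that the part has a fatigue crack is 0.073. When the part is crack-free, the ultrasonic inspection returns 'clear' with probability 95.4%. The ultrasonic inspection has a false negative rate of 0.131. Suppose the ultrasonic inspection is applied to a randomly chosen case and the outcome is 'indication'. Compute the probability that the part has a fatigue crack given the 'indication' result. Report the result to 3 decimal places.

P(H | E) ≈ 0.598

Write H for 'the part has a fatigue crack'. Prior odds H:¬H = 0.073/0.927 = 0.078749. For the 'indication' outcome, the likelihood ratio is 0.869/0.046 = 18.891.
Posterior odds = 0.078749 × 18.891 = 1.4877, so P(H|E) = 1.4877/(1+1.4877) = 0.598.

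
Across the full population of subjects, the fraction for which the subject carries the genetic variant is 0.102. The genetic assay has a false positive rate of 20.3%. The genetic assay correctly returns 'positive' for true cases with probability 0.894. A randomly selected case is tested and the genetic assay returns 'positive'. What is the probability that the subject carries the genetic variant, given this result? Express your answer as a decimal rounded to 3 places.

Write H for 'the subject carries the genetic variant'. Prior odds H:¬H = 0.102/0.898 = 0.11359. For the 'positive' outcome, the likelihood ratio is 0.894/0.203 = 4.4039.
Posterior odds = 0.11359 × 4.4039 = 0.50022, so P(H|E) = 0.50022/(1+0.50022) = 0.333.

P(H | E) ≈ 0.333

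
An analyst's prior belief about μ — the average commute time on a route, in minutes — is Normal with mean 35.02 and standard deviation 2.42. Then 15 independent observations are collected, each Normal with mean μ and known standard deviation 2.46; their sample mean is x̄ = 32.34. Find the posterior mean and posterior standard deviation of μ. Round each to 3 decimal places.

Posterior mean ≈ 32.513; posterior SD ≈ 0.614

Prior precision 1/τ₀² = 1/2.42² = 0.170753; data precision n/σ² = 15/2.46² = 2.47868.
Posterior precision = 0.170753 + 2.47868 = 2.64944, giving posterior SD = 1/√2.64944 = 0.614.
Posterior mean = (0.170753·35.02 + 2.47868·32.34) / 2.64944 = 32.513.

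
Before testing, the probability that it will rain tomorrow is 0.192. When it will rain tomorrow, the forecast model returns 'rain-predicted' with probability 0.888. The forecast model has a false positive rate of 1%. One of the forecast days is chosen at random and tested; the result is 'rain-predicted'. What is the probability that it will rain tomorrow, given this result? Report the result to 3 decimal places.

Write H for 'it will rain tomorrow'. Prior odds H:¬H = 0.192/0.808 = 0.23762. For the 'rain-predicted' outcome, the likelihood ratio is 0.888/0.01 = 88.800.
Posterior odds = 0.23762 × 88.800 = 21.101, so P(H|E) = 21.101/(1+21.101) = 0.955.

P(H | E) ≈ 0.955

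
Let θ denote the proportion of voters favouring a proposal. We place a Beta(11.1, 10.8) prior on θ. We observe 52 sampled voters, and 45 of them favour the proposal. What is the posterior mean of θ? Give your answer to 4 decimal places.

Posterior mean ≈ 0.7591

Observing 45 successes and 7 failures updates Beta(11.1, 10.8) by adding the success and failure counts to the two shape parameters: α = 11.1+45 = 56.1, β = 10.8+7 = 17.8.
Posterior mean = α/(α+β) = 56.1/73.9 = 0.7591.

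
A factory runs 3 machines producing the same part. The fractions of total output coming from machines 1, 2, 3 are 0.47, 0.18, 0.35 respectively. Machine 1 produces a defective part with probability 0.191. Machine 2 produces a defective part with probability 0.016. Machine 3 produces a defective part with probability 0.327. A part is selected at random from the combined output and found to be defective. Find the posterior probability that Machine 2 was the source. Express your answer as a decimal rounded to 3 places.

P(defective|M1) = 0.191; P(defective|M2) = 0.016; P(defective|M3) = 0.327.
Prior × likelihood for each source: 0.47·0.191=0.08977, 0.18·0.016=0.002880, 0.35·0.327=0.1144. Summing gives P(defective) = 0.20710.
P(Machine 2 | defective) = 0.002880 / 0.20710 = 0.014.

Posterior probability ≈ 0.014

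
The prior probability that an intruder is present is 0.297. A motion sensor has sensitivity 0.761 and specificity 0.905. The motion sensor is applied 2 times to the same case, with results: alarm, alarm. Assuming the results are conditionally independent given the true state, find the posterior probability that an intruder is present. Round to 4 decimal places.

Posterior P(H) ≈ 0.9644

Let H be the event that an intruder is present; start with P(H) = 0.297. P('alarm'|H) = 0.761, P('alarm'|¬H) = 0.095.
Update on result 1 ('alarm'): P(H) ← 0.761·0.2970 / (0.761·0.2970 + 0.095·0.7030) = 0.22602/0.29280 = 0.7719.
Update on result 2 ('alarm'): P(H) ← 0.761·0.7719 / (0.761·0.7719 + 0.095·0.2281) = 0.58742/0.60909 = 0.9644.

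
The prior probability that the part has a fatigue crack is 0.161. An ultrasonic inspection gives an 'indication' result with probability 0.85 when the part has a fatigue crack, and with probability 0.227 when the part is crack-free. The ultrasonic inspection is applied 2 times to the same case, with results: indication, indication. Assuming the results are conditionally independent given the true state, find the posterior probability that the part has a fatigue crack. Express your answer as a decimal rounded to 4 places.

With H the event that the part has a fatigue crack, the joint likelihood of the observed sequence is P(data|H) = 0.85·0.85 = 0.72250 and P(data|¬H) = 0.227·0.227 = 0.051529.
Bayes: P(H|data) = 0.161·0.72250 / (0.161·0.72250 + 0.839·0.051529) = 0.11632/0.15956 = 0.7290.

Posterior P(H) ≈ 0.7290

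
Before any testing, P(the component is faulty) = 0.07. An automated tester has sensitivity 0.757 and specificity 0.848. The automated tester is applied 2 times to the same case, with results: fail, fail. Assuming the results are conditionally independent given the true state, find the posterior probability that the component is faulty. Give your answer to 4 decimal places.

With H the event that the component is faulty, the joint likelihood of the observed sequence is P(data|H) = 0.757·0.757 = 0.57305 and P(data|¬H) = 0.152·0.152 = 0.023104.
Bayes: P(H|data) = 0.07·0.57305 / (0.07·0.57305 + 0.93·0.023104) = 0.040113/0.061600 = 0.6512.

Posterior P(H) ≈ 0.6512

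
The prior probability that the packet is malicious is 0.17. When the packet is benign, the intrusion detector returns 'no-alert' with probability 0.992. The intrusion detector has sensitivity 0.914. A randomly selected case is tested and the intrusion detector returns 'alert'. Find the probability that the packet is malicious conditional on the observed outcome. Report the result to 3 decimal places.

Write H for 'the packet is malicious'. Prior odds H:¬H = 0.17/0.83 = 0.20482. For the 'alert' outcome, the likelihood ratio is 0.914/0.008 = 114.25.
Posterior odds = 0.20482 × 114.25 = 23.401, so P(H|E) = 23.401/(1+23.401) = 0.959.

P(H | E) ≈ 0.959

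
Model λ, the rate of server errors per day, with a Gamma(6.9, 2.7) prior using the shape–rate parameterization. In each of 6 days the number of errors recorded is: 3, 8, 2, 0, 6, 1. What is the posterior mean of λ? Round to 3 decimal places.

Posterior mean ≈ 3.092

The Poisson likelihood adds the total count to the shape and the number of exposure periods to the rate. Here ∑xᵢ = 20 and n = 6, so shape 6.9→26.9 and rate 2.7→8.7.
E[λ | data] = 26.9/8.7 = 3.092.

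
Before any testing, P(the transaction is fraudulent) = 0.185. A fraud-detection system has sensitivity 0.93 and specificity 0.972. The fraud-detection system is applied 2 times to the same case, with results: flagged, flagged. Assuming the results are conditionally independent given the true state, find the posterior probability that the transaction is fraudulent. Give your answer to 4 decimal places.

Posterior P(H) ≈ 0.9960

With H the event that the transaction is fraudulent, the joint likelihood of the observed sequence is P(data|H) = 0.93·0.93 = 0.86490 and P(data|¬H) = 0.028·0.028 = 0.00078400.
Bayes: P(H|data) = 0.185·0.86490 / (0.185·0.86490 + 0.815·0.00078400) = 0.16001/0.16065 = 0.9960.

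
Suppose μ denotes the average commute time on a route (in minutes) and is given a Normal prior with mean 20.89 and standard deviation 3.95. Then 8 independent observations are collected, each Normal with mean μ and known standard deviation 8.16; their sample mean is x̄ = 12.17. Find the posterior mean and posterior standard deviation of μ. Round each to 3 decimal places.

With known σ, the Normal prior is conjugate. Weight on the data is w = (n/σ²)/(n/σ² + 1/τ₀²) = 0.120146/(0.120146+0.0640923) = 0.65212.
Posterior mean = w·x̄ + (1−w)·μ₀ = 0.65212·12.17 + 0.34788·20.89 = 15.203. Posterior variance = 1/(0.120146+0.0640923) = 5.42775, so SD = 2.330.

Posterior mean ≈ 15.203; posterior SD ≈ 2.330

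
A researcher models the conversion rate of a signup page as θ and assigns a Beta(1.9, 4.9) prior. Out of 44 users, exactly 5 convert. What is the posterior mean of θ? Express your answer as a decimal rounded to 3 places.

Posterior mean ≈ 0.136

The binomial likelihood is conjugate to the Beta prior: with 5 successes and 39 failures, the posterior is Beta(1.9+5, 4.9+39) = Beta(6.9, 43.9).
Posterior mean = α/(α+β) = 6.9/50.8 = 0.136.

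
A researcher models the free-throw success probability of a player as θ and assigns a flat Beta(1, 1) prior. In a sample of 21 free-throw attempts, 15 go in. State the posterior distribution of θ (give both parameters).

The binomial likelihood is conjugate to the Beta prior: with 15 successes and 6 failures, the posterior is Beta(1+15, 1+6) = Beta(16, 7).

Posterior: Beta(16, 7)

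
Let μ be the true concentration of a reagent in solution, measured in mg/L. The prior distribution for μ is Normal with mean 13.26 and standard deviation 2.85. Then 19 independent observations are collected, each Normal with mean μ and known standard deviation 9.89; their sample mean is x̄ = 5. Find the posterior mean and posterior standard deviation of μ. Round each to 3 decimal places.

With known σ, the Normal prior is conjugate. Weight on the data is w = (n/σ²)/(n/σ² + 1/τ₀²) = 0.194250/(0.194250+0.123115) = 0.61207.
Posterior mean = w·x̄ + (1−w)·μ₀ = 0.61207·5 + 0.38793·13.26 = 8.204. Posterior variance = 1/(0.194250+0.123115) = 3.15095, so SD = 1.775.

Posterior mean ≈ 8.204; posterior SD ≈ 1.775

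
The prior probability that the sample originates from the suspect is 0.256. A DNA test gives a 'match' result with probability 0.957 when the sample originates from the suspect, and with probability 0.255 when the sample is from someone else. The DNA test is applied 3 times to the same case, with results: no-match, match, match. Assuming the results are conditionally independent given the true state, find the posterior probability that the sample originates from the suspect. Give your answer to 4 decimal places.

Let H be the event that the sample originates from the suspect; start with P(H) = 0.256. P('match'|H) = 0.957, P('match'|¬H) = 0.255.
Update on result 1 ('no-match'): P(H) ← 0.043·0.2560 / (0.043·0.2560 + 0.745·0.7440) = 0.011008/0.56529 = 0.0195.
Update on result 2 ('match'): P(H) ← 0.957·0.0195 / (0.957·0.0195 + 0.255·0.9805) = 0.018636/0.26867 = 0.0694.
Update on result 3 ('match'): P(H) ← 0.957·0.0694 / (0.957·0.0694 + 0.255·0.9306) = 0.066381/0.30369 = 0.2186.

Posterior P(H) ≈ 0.2186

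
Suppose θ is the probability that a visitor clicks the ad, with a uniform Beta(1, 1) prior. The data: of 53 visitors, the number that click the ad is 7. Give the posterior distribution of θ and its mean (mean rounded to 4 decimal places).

The binomial likelihood is conjugate to the Beta prior: with 7 successes and 46 failures, the posterior is Beta(1+7, 1+46) = Beta(8, 47).
Posterior mean = α/(α+β) = 8/55 = 0.1455.

Posterior: Beta(8, 47); mean ≈ 0.1455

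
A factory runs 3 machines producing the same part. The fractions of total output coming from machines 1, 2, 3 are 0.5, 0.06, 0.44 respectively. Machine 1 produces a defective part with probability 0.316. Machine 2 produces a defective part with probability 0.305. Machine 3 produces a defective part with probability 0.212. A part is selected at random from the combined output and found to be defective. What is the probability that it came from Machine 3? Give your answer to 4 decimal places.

Posterior probability ≈ 0.3460

Tabulate prior·likelihood by source: [1] prior 0.5, lik 0.316, product 0.1580; [2] prior 0.06, lik 0.305, product 0.01830; [3] prior 0.44, lik 0.212, product 0.09328.
Normalizing constant = 0.26958; the posterior for Machine 3 is its product over the sum, 0.09328/0.26958 = 0.3460.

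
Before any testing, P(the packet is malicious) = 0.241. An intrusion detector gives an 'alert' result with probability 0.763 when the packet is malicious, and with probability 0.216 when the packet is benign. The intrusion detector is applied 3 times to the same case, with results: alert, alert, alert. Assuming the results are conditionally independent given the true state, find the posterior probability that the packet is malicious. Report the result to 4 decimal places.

Let H be the event that the packet is malicious; start with P(H) = 0.241. P('alert'|H) = 0.763, P('alert'|¬H) = 0.216.
Update on result 1 ('alert'): P(H) ← 0.763·0.2410 / (0.763·0.2410 + 0.216·0.7590) = 0.18388/0.34783 = 0.5287.
Update on result 2 ('alert'): P(H) ← 0.763·0.5287 / (0.763·0.5287 + 0.216·0.4713) = 0.40337/0.50518 = 0.7985.
Update on result 3 ('alert'): P(H) ← 0.763·0.7985 / (0.763·0.7985 + 0.216·0.2015) = 0.60923/0.65276 = 0.9333.

Posterior P(H) ≈ 0.9333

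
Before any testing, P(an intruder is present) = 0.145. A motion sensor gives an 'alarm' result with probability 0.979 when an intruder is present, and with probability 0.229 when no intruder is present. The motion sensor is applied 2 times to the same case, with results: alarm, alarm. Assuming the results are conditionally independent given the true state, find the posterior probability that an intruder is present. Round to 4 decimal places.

With H the event that an intruder is present, the joint likelihood of the observed sequence is P(data|H) = 0.979·0.979 = 0.95844 and P(data|¬H) = 0.229·0.229 = 0.052441.
Bayes: P(H|data) = 0.145·0.95844 / (0.145·0.95844 + 0.855·0.052441) = 0.13897/0.18381 = 0.7561.

Posterior P(H) ≈ 0.7561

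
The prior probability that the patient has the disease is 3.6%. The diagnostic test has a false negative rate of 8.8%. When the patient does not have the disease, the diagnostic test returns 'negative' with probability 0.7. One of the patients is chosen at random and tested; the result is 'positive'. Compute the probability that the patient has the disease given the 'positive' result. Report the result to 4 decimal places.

P(H | E) ≈ 0.1020

Write H for 'the patient has the disease'. Prior odds H:¬H = 0.036/0.964 = 0.037344. For the 'positive' outcome, the likelihood ratio is 0.912/0.3 = 3.0400.
Posterior odds = 0.037344 × 3.0400 = 0.11353, so P(H|E) = 0.11353/(1+0.11353) = 0.1020.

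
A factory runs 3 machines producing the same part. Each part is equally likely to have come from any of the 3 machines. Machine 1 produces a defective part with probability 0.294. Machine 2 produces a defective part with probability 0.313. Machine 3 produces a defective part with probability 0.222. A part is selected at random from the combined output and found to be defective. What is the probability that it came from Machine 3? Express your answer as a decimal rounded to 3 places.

P(defective|M1) = 0.294; P(defective|M2) = 0.313; P(defective|M3) = 0.222.
Prior × likelihood for each source: 0.333333·0.294=0.09800, 0.333333·0.313=0.1043, 0.333333·0.222=0.07400. Summing gives P(defective) = 0.27633.
P(Machine 3 | defective) = 0.07400 / 0.27633 = 0.268.

Posterior probability ≈ 0.268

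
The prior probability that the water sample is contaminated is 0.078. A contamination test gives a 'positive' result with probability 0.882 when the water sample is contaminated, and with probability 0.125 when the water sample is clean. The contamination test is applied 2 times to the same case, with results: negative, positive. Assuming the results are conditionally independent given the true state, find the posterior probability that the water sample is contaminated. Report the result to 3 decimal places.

With H the event that the water sample is contaminated, the joint likelihood of the observed sequence is P(data|H) = 0.118·0.882 = 0.10408 and P(data|¬H) = 0.875·0.125 = 0.10938.
Bayes: P(H|data) = 0.078·0.10408 / (0.078·0.10408 + 0.922·0.10938) = 0.0081179/0.10896 = 0.0745.

Posterior P(H) ≈ 0.075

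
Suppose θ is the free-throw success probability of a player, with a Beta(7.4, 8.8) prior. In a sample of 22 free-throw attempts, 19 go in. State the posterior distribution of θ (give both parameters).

Observing 19 successes and 3 failures updates Beta(7.4, 8.8) by adding the success and failure counts to the two shape parameters: α = 7.4+19 = 26.4, β = 8.8+3 = 11.8.

Posterior: Beta(26.4, 11.8)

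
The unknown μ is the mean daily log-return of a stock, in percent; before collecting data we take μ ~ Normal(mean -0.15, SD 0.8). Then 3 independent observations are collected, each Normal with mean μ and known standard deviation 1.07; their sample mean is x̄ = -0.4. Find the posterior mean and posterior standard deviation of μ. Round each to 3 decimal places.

Posterior mean ≈ -0.307; posterior SD ≈ 0.489

With known σ, the Normal prior is conjugate. Weight on the data is w = (n/σ²)/(n/σ² + 1/τ₀²) = 2.62032/(2.62032+1.56250) = 0.62645.
Posterior mean = w·x̄ + (1−w)·μ₀ = 0.62645·-0.4 + 0.37355·-0.15 = -0.307. Posterior variance = 1/(2.62032+1.56250) = 0.239073, so SD = 0.489.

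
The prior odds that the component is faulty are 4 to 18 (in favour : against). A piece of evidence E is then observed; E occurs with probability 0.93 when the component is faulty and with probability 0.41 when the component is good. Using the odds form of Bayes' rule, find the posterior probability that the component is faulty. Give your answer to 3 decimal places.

Prior odds = 4/18 = 0.22222. In log-odds, ln(0.22222) = -1.5041.
Add log likelihood ratio: ln(2.2683) = 0.81903.
Posterior log-odds = -0.68505, so posterior odds = exp(-0.68505) = 0.50407. Converting, P(H|E) = 0.50407/1.5041 = 0.335.

Posterior probability ≈ 0.335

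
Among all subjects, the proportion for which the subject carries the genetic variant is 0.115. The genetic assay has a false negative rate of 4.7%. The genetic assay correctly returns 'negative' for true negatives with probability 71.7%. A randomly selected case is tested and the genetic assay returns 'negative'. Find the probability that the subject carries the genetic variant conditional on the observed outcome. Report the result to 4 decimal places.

Let H be the event that the subject carries the genetic variant. P(H) = 0.115, so P(¬H) = 0.885. With E the 'negative' result, P(E|H) = 0.047 and P(E|¬H) = 0.717.
P(E) = 0.047·0.115 + 0.717·0.885 = 0.0054050 + 0.63455 = 0.63995.
By Bayes' theorem, P(H|E) = 0.0054050 / 0.63995 = 0.0084.

P(H | E) ≈ 0.0084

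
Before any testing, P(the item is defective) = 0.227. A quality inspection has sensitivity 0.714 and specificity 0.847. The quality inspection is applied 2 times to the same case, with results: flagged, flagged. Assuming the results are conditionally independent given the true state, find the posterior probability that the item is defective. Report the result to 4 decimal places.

Posterior P(H) ≈ 0.8648

Let H be the event that the item is defective; start with P(H) = 0.227. P('flagged'|H) = 0.714, P('flagged'|¬H) = 0.153.
Update on result 1 ('flagged'): P(H) ← 0.714·0.2270 / (0.714·0.2270 + 0.153·0.7730) = 0.16208/0.28035 = 0.5781.
Update on result 2 ('flagged'): P(H) ← 0.714·0.5781 / (0.714·0.5781 + 0.153·0.4219) = 0.41279/0.47733 = 0.8648.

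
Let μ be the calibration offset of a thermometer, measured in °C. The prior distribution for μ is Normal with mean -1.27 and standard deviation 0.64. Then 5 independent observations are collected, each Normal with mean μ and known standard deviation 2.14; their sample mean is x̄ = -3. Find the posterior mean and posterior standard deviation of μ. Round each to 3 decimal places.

Posterior mean ≈ -1.805; posterior SD ≈ 0.532

With known σ, the Normal prior is conjugate. Weight on the data is w = (n/σ²)/(n/σ² + 1/τ₀²) = 1.09180/(1.09180+2.44141) = 0.30901.
Posterior mean = w·x̄ + (1−w)·μ₀ = 0.30901·-3 + 0.69099·-1.27 = -1.805. Posterior variance = 1/(1.09180+2.44141) = 0.283029, so SD = 0.532.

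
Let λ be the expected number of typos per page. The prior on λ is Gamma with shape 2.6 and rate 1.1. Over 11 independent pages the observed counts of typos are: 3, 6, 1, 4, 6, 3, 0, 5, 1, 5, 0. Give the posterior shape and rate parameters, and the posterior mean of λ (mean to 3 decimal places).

Total count ∑xᵢ = 34 over n = 11 pages.
Gamma is conjugate to the Poisson likelihood: posterior is Gamma(shape = 2.6+34 = 36.6, rate = 1.1+11 = 12.1).
E[λ | data] = 36.6/12.1 = 3.025.

Posterior: Gamma(shape=36.6, rate=12.1); mean ≈ 3.025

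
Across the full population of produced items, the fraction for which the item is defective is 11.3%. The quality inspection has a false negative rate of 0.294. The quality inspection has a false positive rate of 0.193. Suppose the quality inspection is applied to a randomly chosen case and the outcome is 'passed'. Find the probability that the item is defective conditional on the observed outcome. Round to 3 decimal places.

P(H | E) ≈ 0.044

Let H be the event that the item is defective. P(H) = 0.113, so P(¬H) = 0.887. With E the 'passed' result, P(E|H) = 0.294 and P(E|¬H) = 0.807.
P(E) = 0.294·0.113 + 0.807·0.887 = 0.033222 + 0.71581 = 0.74903.
By Bayes' theorem, P(H|E) = 0.033222 / 0.74903 = 0.044.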